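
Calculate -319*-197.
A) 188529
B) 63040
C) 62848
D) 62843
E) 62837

-319 * -197 = 62843
D) 62843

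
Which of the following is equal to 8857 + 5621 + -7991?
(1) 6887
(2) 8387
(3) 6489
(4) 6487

First: 8857 + 5621 = 14478
Then: 14478 + -7991 = 6487
4) 6487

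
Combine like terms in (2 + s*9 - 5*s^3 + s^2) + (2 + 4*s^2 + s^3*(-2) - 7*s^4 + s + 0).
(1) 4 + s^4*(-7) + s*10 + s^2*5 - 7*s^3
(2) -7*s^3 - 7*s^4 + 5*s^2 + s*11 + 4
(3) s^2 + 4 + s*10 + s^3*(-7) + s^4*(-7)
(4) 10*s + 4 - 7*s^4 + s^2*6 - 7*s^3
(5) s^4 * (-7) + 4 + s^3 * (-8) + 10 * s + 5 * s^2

Adding the polynomials and combining like terms:
(2 + s*9 - 5*s^3 + s^2) + (2 + 4*s^2 + s^3*(-2) - 7*s^4 + s + 0)
= 4 + s^4*(-7) + s*10 + s^2*5 - 7*s^3
1) 4 + s^4*(-7) + s*10 + s^2*5 - 7*s^3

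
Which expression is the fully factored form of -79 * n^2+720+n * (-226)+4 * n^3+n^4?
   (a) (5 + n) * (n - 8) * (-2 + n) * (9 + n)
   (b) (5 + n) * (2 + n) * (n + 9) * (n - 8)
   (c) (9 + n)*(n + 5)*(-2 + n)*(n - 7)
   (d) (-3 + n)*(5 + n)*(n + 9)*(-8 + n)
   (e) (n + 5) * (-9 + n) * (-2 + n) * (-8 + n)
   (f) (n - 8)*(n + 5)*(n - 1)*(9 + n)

We need to factor -79 * n^2+720+n * (-226)+4 * n^3+n^4.
The factored form is (5 + n) * (n - 8) * (-2 + n) * (9 + n).
a) (5 + n) * (n - 8) * (-2 + n) * (9 + n)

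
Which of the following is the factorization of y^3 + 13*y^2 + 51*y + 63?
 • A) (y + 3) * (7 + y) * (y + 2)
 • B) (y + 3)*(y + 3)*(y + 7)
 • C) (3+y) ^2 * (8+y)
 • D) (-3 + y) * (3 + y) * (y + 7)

We need to factor y^3 + 13*y^2 + 51*y + 63.
The factored form is (y + 3)*(y + 3)*(y + 7).
B) (y + 3)*(y + 3)*(y + 7)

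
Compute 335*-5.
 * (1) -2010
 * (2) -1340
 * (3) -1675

335 * -5 = -1675
3) -1675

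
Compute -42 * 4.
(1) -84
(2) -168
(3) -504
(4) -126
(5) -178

-42 * 4 = -168
2) -168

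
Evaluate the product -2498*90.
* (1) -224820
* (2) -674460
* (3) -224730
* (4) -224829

-2498 * 90 = -224820
1) -224820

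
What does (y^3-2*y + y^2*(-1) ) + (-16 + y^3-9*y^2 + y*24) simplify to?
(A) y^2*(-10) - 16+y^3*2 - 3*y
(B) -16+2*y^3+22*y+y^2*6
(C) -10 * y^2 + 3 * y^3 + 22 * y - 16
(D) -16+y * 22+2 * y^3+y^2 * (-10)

Adding the polynomials and combining like terms:
(y^3 - 2*y + y^2*(-1)) + (-16 + y^3 - 9*y^2 + y*24)
= -16+y * 22+2 * y^3+y^2 * (-10)
D) -16+y * 22+2 * y^3+y^2 * (-10)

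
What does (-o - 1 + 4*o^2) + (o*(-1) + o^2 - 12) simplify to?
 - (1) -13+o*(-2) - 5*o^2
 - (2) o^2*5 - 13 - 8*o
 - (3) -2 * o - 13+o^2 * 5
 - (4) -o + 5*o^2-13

Adding the polynomials and combining like terms:
(-o - 1 + 4*o^2) + (o*(-1) + o^2 - 12)
= -2 * o - 13+o^2 * 5
3) -2 * o - 13+o^2 * 5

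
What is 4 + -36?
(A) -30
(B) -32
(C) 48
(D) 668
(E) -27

4 + -36 = -32
B) -32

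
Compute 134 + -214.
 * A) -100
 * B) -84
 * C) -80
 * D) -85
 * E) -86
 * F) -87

134 + -214 = -80
C) -80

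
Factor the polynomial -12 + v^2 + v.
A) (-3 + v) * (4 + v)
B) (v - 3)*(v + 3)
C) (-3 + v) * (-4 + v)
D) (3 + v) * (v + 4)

We need to factor -12 + v^2 + v.
The factored form is (-3 + v) * (4 + v).
A) (-3 + v) * (4 + v)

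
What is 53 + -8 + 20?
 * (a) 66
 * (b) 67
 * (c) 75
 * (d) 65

First: 53 + -8 = 45
Then: 45 + 20 = 65
d) 65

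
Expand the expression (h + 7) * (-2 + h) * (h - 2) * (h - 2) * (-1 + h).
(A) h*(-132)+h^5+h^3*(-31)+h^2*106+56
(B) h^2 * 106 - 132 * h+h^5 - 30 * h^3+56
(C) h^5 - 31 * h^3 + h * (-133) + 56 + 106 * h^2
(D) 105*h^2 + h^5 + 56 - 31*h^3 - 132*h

Expanding (h + 7) * (-2 + h) * (h - 2) * (h - 2) * (-1 + h):
= h*(-132)+h^5+h^3*(-31)+h^2*106+56
A) h*(-132)+h^5+h^3*(-31)+h^2*106+56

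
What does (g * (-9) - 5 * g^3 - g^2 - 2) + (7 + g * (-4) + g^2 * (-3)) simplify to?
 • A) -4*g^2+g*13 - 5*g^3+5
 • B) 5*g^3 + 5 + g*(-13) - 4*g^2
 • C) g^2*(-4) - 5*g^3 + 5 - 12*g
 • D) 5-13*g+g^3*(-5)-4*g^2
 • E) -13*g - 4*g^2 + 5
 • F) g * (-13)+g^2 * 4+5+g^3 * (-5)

Adding the polynomials and combining like terms:
(g*(-9) - 5*g^3 - g^2 - 2) + (7 + g*(-4) + g^2*(-3))
= 5-13*g+g^3*(-5)-4*g^2
D) 5-13*g+g^3*(-5)-4*g^2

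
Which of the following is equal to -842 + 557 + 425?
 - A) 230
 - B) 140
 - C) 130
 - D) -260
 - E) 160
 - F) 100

First: -842 + 557 = -285
Then: -285 + 425 = 140
B) 140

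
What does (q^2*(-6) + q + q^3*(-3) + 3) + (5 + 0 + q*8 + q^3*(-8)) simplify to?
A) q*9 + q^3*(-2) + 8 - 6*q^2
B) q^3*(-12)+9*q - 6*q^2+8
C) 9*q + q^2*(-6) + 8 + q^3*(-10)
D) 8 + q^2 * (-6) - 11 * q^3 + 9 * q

Adding the polynomials and combining like terms:
(q^2*(-6) + q + q^3*(-3) + 3) + (5 + 0 + q*8 + q^3*(-8))
= 8 + q^2 * (-6) - 11 * q^3 + 9 * q
D) 8 + q^2 * (-6) - 11 * q^3 + 9 * q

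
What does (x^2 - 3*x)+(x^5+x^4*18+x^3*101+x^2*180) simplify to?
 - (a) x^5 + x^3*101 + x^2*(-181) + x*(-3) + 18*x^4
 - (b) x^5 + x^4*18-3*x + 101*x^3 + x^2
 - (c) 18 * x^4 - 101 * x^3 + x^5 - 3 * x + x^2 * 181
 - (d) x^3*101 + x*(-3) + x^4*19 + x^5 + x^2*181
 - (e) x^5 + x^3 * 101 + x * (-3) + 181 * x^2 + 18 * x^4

Adding the polynomials and combining like terms:
(x^2 - 3*x) + (x^5 + x^4*18 + x^3*101 + x^2*180)
= x^5 + x^3 * 101 + x * (-3) + 181 * x^2 + 18 * x^4
e) x^5 + x^3 * 101 + x * (-3) + 181 * x^2 + 18 * x^4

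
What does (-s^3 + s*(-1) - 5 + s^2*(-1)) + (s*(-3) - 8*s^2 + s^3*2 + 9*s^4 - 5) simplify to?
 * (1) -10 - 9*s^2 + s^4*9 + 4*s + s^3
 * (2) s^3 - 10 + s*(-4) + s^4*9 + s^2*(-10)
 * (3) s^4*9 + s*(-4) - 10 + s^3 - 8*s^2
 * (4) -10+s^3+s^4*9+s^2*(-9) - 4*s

Adding the polynomials and combining like terms:
(-s^3 + s*(-1) - 5 + s^2*(-1)) + (s*(-3) - 8*s^2 + s^3*2 + 9*s^4 - 5)
= -10+s^3+s^4*9+s^2*(-9) - 4*s
4) -10+s^3+s^4*9+s^2*(-9) - 4*s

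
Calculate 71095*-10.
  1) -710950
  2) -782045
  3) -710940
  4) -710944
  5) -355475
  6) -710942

71095 * -10 = -710950
1) -710950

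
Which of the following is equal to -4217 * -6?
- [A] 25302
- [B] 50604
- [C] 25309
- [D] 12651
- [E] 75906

-4217 * -6 = 25302
A) 25302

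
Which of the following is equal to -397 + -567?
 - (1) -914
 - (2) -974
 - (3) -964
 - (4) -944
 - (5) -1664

-397 + -567 = -964
3) -964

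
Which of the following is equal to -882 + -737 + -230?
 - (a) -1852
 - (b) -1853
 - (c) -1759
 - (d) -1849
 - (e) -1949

First: -882 + -737 = -1619
Then: -1619 + -230 = -1849
d) -1849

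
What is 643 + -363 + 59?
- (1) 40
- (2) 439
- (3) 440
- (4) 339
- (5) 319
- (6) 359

First: 643 + -363 = 280
Then: 280 + 59 = 339
4) 339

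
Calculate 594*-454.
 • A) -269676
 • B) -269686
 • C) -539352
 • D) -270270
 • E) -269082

594 * -454 = -269676
A) -269676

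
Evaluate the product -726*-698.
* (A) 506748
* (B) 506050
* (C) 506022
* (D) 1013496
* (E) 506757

-726 * -698 = 506748
A) 506748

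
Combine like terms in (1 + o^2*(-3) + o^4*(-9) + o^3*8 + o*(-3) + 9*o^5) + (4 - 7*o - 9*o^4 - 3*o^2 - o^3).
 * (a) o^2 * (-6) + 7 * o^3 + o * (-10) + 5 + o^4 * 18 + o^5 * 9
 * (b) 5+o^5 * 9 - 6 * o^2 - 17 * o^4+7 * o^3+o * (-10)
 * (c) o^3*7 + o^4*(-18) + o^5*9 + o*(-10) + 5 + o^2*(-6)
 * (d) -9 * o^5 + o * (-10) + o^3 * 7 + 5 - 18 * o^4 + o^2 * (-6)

Adding the polynomials and combining like terms:
(1 + o^2*(-3) + o^4*(-9) + o^3*8 + o*(-3) + 9*o^5) + (4 - 7*o - 9*o^4 - 3*o^2 - o^3)
= o^3*7 + o^4*(-18) + o^5*9 + o*(-10) + 5 + o^2*(-6)
c) o^3*7 + o^4*(-18) + o^5*9 + o*(-10) + 5 + o^2*(-6)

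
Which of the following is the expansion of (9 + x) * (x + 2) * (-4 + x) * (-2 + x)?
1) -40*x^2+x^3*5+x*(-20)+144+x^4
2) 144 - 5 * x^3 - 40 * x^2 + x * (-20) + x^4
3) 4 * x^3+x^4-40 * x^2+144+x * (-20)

Expanding (9 + x) * (x + 2) * (-4 + x) * (-2 + x):
= -40*x^2+x^3*5+x*(-20)+144+x^4
1) -40*x^2+x^3*5+x*(-20)+144+x^4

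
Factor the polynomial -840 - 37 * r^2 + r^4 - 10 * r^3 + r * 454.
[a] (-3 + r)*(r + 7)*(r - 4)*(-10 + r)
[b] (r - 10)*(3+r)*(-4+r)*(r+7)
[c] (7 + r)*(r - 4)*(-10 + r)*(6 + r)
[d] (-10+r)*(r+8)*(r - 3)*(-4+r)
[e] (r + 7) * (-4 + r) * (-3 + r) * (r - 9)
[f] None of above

We need to factor -840 - 37 * r^2 + r^4 - 10 * r^3 + r * 454.
The factored form is (-3 + r)*(r + 7)*(r - 4)*(-10 + r).
a) (-3 + r)*(r + 7)*(r - 4)*(-10 + r)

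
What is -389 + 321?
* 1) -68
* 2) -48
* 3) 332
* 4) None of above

-389 + 321 = -68
1) -68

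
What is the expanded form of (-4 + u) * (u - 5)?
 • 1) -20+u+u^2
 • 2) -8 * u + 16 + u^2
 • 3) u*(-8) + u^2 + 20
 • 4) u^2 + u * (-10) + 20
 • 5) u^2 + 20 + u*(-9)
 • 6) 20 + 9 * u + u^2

Expanding (-4 + u) * (u - 5):
= u^2 + 20 + u*(-9)
5) u^2 + 20 + u*(-9)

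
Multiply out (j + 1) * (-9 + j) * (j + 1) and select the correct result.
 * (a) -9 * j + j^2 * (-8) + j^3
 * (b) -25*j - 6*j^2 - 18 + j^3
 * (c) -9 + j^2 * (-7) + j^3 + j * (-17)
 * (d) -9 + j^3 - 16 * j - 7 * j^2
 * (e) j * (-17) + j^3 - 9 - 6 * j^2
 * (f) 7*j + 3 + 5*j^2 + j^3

Expanding (j + 1) * (-9 + j) * (j + 1):
= -9 + j^2 * (-7) + j^3 + j * (-17)
c) -9 + j^2 * (-7) + j^3 + j * (-17)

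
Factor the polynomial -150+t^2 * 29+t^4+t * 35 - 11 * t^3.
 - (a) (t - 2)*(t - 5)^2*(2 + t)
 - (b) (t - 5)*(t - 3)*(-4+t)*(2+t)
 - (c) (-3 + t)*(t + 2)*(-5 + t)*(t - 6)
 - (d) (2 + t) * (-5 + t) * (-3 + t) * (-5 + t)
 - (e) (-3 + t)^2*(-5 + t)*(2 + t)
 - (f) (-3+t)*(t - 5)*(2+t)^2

We need to factor -150+t^2 * 29+t^4+t * 35 - 11 * t^3.
The factored form is (2 + t) * (-5 + t) * (-3 + t) * (-5 + t).
d) (2 + t) * (-5 + t) * (-3 + t) * (-5 + t)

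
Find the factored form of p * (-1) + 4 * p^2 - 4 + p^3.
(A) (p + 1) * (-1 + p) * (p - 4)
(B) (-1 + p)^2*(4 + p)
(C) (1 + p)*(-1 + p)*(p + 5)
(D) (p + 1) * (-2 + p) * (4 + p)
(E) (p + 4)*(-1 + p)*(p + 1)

We need to factor p * (-1) + 4 * p^2 - 4 + p^3.
The factored form is (p + 4)*(-1 + p)*(p + 1).
E) (p + 4)*(-1 + p)*(p + 1)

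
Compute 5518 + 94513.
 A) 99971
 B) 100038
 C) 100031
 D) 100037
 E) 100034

5518 + 94513 = 100031
C) 100031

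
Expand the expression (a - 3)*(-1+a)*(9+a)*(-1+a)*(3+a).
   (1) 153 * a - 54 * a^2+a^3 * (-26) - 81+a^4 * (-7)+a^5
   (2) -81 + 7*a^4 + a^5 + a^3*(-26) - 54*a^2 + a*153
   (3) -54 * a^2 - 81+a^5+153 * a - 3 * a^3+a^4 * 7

Expanding (a - 3)*(-1+a)*(9+a)*(-1+a)*(3+a):
= -81 + 7*a^4 + a^5 + a^3*(-26) - 54*a^2 + a*153
2) -81 + 7*a^4 + a^5 + a^3*(-26) - 54*a^2 + a*153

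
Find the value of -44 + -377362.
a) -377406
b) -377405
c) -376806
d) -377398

-44 + -377362 = -377406
a) -377406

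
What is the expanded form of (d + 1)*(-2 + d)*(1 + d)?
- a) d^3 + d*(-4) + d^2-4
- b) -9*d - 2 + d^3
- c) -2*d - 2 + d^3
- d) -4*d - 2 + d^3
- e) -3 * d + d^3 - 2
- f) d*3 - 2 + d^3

Expanding (d + 1)*(-2 + d)*(1 + d):
= -3 * d + d^3 - 2
e) -3 * d + d^3 - 2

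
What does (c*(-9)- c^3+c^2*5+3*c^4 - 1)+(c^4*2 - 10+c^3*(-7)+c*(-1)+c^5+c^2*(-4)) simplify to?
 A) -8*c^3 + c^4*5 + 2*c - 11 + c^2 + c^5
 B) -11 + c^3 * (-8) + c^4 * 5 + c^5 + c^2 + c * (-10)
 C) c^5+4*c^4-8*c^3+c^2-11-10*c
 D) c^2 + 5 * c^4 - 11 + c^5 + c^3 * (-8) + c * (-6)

Adding the polynomials and combining like terms:
(c*(-9) - c^3 + c^2*5 + 3*c^4 - 1) + (c^4*2 - 10 + c^3*(-7) + c*(-1) + c^5 + c^2*(-4))
= -11 + c^3 * (-8) + c^4 * 5 + c^5 + c^2 + c * (-10)
B) -11 + c^3 * (-8) + c^4 * 5 + c^5 + c^2 + c * (-10)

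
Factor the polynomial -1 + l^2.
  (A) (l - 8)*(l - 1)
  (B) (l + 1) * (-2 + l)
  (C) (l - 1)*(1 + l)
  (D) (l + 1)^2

We need to factor -1 + l^2.
The factored form is (l - 1)*(1 + l).
C) (l - 1)*(1 + l)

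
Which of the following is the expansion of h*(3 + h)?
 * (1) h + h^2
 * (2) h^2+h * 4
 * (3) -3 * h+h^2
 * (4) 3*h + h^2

Expanding h*(3 + h):
= 3*h + h^2
4) 3*h + h^2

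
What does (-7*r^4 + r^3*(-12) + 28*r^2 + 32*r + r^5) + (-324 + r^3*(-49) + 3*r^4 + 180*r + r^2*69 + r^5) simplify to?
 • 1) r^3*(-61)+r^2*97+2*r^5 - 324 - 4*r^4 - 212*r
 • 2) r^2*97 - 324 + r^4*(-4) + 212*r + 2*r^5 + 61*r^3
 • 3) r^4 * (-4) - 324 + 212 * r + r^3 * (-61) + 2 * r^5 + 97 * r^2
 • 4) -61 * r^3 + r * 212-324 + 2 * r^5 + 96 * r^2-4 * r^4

Adding the polynomials and combining like terms:
(-7*r^4 + r^3*(-12) + 28*r^2 + 32*r + r^5) + (-324 + r^3*(-49) + 3*r^4 + 180*r + r^2*69 + r^5)
= r^4 * (-4) - 324 + 212 * r + r^3 * (-61) + 2 * r^5 + 97 * r^2
3) r^4 * (-4) - 324 + 212 * r + r^3 * (-61) + 2 * r^5 + 97 * r^2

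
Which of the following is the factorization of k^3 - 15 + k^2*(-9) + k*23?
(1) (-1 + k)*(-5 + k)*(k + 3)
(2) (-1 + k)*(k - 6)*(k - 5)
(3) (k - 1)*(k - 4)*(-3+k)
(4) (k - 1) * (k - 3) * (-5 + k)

We need to factor k^3 - 15 + k^2*(-9) + k*23.
The factored form is (k - 1) * (k - 3) * (-5 + k).
4) (k - 1) * (k - 3) * (-5 + k)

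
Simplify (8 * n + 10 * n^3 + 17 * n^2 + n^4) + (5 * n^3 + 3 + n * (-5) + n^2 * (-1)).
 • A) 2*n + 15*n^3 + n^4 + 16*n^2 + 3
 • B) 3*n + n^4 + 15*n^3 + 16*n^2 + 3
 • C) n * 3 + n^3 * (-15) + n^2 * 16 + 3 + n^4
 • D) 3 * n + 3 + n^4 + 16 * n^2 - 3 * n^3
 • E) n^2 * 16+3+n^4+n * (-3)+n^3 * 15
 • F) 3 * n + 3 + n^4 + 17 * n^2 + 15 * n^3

Adding the polynomials and combining like terms:
(8*n + 10*n^3 + 17*n^2 + n^4) + (5*n^3 + 3 + n*(-5) + n^2*(-1))
= 3*n + n^4 + 15*n^3 + 16*n^2 + 3
B) 3*n + n^4 + 15*n^3 + 16*n^2 + 3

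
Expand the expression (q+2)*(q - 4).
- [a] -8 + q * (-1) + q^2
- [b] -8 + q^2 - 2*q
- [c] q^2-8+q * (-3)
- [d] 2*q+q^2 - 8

Expanding (q+2)*(q - 4):
= -8 + q^2 - 2*q
b) -8 + q^2 - 2*q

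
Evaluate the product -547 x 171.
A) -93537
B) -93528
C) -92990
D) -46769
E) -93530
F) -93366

-547 * 171 = -93537
A) -93537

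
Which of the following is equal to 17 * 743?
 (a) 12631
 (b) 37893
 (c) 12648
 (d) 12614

17 * 743 = 12631
a) 12631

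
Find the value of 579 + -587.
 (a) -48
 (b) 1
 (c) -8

579 + -587 = -8
c) -8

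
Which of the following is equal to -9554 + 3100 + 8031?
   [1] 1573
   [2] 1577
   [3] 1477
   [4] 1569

First: -9554 + 3100 = -6454
Then: -6454 + 8031 = 1577
2) 1577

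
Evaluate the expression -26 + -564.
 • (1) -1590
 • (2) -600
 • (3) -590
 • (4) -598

-26 + -564 = -590
3) -590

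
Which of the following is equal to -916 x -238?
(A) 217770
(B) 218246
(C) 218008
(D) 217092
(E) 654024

-916 * -238 = 218008
C) 218008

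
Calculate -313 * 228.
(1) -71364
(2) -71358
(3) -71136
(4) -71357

-313 * 228 = -71364
1) -71364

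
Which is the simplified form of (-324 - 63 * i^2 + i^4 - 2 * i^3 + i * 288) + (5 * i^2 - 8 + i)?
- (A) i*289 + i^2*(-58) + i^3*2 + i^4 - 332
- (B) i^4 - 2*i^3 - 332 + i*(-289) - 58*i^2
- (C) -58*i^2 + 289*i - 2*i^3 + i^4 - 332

Adding the polynomials and combining like terms:
(-324 - 63*i^2 + i^4 - 2*i^3 + i*288) + (5*i^2 - 8 + i)
= -58*i^2 + 289*i - 2*i^3 + i^4 - 332
C) -58*i^2 + 289*i - 2*i^3 + i^4 - 332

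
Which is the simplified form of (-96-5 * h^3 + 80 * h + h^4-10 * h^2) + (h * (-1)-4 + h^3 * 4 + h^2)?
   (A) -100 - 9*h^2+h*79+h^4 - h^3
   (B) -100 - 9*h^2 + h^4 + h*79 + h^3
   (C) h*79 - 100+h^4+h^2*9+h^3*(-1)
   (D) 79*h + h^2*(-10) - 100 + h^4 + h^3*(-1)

Adding the polynomials and combining like terms:
(-96 - 5*h^3 + 80*h + h^4 - 10*h^2) + (h*(-1) - 4 + h^3*4 + h^2)
= -100 - 9*h^2+h*79+h^4 - h^3
A) -100 - 9*h^2+h*79+h^4 - h^3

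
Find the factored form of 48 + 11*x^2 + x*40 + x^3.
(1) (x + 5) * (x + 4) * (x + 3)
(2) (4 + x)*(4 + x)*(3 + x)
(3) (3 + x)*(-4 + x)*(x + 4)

We need to factor 48 + 11*x^2 + x*40 + x^3.
The factored form is (4 + x)*(4 + x)*(3 + x).
2) (4 + x)*(4 + x)*(3 + x)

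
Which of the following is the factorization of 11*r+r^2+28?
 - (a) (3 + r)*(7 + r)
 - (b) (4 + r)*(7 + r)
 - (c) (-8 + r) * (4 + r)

We need to factor 11*r+r^2+28.
The factored form is (4 + r)*(7 + r).
b) (4 + r)*(7 + r)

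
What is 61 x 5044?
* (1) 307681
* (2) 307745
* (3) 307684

61 * 5044 = 307684
3) 307684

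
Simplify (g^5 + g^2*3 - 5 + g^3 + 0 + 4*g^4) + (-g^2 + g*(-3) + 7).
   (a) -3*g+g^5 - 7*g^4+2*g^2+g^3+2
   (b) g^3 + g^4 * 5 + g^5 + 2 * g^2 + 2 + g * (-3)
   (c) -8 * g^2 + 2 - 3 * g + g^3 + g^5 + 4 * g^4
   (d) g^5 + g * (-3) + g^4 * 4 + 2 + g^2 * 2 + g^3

Adding the polynomials and combining like terms:
(g^5 + g^2*3 - 5 + g^3 + 0 + 4*g^4) + (-g^2 + g*(-3) + 7)
= g^5 + g * (-3) + g^4 * 4 + 2 + g^2 * 2 + g^3
d) g^5 + g * (-3) + g^4 * 4 + 2 + g^2 * 2 + g^3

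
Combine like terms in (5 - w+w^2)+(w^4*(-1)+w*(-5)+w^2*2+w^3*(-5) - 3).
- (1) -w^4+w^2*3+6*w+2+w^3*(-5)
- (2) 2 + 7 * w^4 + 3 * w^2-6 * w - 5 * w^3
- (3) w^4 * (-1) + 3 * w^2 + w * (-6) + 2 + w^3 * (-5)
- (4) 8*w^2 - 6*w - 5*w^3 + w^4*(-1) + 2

Adding the polynomials and combining like terms:
(5 - w + w^2) + (w^4*(-1) + w*(-5) + w^2*2 + w^3*(-5) - 3)
= w^4 * (-1) + 3 * w^2 + w * (-6) + 2 + w^3 * (-5)
3) w^4 * (-1) + 3 * w^2 + w * (-6) + 2 + w^3 * (-5)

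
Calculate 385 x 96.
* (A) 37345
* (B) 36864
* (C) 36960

385 * 96 = 36960
C) 36960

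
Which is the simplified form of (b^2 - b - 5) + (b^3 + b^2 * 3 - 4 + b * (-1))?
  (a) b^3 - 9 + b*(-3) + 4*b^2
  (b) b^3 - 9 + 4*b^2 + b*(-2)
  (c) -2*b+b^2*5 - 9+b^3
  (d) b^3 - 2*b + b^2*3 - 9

Adding the polynomials and combining like terms:
(b^2 - b - 5) + (b^3 + b^2*3 - 4 + b*(-1))
= b^3 - 9 + 4*b^2 + b*(-2)
b) b^3 - 9 + 4*b^2 + b*(-2)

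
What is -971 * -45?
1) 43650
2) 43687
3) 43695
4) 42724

-971 * -45 = 43695
3) 43695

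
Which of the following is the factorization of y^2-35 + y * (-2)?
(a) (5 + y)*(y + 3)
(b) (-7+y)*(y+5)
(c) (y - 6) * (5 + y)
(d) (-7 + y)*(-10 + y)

We need to factor y^2-35 + y * (-2).
The factored form is (-7+y)*(y+5).
b) (-7+y)*(y+5)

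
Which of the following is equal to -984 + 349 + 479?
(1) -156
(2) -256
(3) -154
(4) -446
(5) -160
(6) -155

First: -984 + 349 = -635
Then: -635 + 479 = -156
1) -156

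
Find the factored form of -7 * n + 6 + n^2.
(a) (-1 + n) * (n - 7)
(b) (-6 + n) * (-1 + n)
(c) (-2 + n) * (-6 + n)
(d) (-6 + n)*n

We need to factor -7 * n + 6 + n^2.
The factored form is (-6 + n) * (-1 + n).
b) (-6 + n) * (-1 + n)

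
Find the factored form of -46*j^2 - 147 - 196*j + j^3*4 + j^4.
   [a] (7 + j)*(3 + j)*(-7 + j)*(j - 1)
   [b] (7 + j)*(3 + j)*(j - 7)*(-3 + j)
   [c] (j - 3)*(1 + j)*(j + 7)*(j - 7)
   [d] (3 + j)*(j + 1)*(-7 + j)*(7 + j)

We need to factor -46*j^2 - 147 - 196*j + j^3*4 + j^4.
The factored form is (3 + j)*(j + 1)*(-7 + j)*(7 + j).
d) (3 + j)*(j + 1)*(-7 + j)*(7 + j)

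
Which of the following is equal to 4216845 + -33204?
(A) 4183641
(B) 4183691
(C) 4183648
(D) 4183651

4216845 + -33204 = 4183641
A) 4183641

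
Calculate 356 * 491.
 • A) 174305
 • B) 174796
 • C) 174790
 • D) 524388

356 * 491 = 174796
B) 174796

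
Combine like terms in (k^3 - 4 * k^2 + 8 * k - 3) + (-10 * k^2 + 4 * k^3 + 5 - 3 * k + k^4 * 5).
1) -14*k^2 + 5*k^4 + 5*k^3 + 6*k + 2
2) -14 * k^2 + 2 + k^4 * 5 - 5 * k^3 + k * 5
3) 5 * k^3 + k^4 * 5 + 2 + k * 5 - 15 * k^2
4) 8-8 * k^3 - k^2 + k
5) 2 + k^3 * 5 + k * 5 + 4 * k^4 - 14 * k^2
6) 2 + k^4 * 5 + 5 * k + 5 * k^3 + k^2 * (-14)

Adding the polynomials and combining like terms:
(k^3 - 4*k^2 + 8*k - 3) + (-10*k^2 + 4*k^3 + 5 - 3*k + k^4*5)
= 2 + k^4 * 5 + 5 * k + 5 * k^3 + k^2 * (-14)
6) 2 + k^4 * 5 + 5 * k + 5 * k^3 + k^2 * (-14)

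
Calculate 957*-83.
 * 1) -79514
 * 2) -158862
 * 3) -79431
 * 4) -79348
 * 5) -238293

957 * -83 = -79431
3) -79431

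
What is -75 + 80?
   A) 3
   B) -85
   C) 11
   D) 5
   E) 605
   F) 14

-75 + 80 = 5
D) 5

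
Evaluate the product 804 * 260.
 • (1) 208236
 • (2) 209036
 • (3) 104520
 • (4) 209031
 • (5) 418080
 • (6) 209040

804 * 260 = 209040
6) 209040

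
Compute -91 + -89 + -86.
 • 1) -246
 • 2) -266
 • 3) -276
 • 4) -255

First: -91 + -89 = -180
Then: -180 + -86 = -266
2) -266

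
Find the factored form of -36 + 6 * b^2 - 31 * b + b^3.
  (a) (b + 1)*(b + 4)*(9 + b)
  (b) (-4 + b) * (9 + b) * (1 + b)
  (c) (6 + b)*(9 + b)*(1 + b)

We need to factor -36 + 6 * b^2 - 31 * b + b^3.
The factored form is (-4 + b) * (9 + b) * (1 + b).
b) (-4 + b) * (9 + b) * (1 + b)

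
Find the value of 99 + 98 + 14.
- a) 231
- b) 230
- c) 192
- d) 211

First: 99 + 98 = 197
Then: 197 + 14 = 211
d) 211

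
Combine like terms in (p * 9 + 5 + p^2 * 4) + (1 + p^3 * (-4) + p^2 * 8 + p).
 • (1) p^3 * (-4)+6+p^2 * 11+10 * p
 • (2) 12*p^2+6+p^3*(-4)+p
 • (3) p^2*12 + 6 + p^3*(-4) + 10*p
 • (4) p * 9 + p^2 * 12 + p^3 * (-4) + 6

Adding the polynomials and combining like terms:
(p*9 + 5 + p^2*4) + (1 + p^3*(-4) + p^2*8 + p)
= p^2*12 + 6 + p^3*(-4) + 10*p
3) p^2*12 + 6 + p^3*(-4) + 10*p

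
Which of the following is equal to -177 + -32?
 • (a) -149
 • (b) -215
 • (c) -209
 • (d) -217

-177 + -32 = -209
c) -209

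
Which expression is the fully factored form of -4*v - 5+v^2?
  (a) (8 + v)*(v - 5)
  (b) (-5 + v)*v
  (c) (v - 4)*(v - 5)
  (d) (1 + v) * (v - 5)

We need to factor -4*v - 5+v^2.
The factored form is (1 + v) * (v - 5).
d) (1 + v) * (v - 5)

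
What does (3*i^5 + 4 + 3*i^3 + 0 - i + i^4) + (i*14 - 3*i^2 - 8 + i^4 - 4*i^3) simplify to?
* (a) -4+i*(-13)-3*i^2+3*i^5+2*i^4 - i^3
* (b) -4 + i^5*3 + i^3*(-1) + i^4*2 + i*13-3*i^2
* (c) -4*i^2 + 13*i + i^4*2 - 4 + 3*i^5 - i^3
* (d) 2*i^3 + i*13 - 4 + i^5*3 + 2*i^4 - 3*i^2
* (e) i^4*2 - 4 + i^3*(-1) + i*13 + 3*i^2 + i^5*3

Adding the polynomials and combining like terms:
(3*i^5 + 4 + 3*i^3 + 0 - i + i^4) + (i*14 - 3*i^2 - 8 + i^4 - 4*i^3)
= -4 + i^5*3 + i^3*(-1) + i^4*2 + i*13-3*i^2
b) -4 + i^5*3 + i^3*(-1) + i^4*2 + i*13-3*i^2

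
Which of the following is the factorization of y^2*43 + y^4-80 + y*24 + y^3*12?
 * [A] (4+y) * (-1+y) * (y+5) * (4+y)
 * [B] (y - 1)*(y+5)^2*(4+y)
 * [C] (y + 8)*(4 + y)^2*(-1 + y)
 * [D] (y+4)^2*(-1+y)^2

We need to factor y^2*43 + y^4-80 + y*24 + y^3*12.
The factored form is (4+y) * (-1+y) * (y+5) * (4+y).
A) (4+y) * (-1+y) * (y+5) * (4+y)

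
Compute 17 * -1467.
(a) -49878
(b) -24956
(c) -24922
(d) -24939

17 * -1467 = -24939
d) -24939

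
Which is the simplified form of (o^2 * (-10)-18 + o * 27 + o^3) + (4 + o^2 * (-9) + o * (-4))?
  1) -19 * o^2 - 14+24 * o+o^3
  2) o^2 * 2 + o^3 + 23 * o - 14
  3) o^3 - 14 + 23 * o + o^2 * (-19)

Adding the polynomials and combining like terms:
(o^2*(-10) - 18 + o*27 + o^3) + (4 + o^2*(-9) + o*(-4))
= o^3 - 14 + 23 * o + o^2 * (-19)
3) o^3 - 14 + 23 * o + o^2 * (-19)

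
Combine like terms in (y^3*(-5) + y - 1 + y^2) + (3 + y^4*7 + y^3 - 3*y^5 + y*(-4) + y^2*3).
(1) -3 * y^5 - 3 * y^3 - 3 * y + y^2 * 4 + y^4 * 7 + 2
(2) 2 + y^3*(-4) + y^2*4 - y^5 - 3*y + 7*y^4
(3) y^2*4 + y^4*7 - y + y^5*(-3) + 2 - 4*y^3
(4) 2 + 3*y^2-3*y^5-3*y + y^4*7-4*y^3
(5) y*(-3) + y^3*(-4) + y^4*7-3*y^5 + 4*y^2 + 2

Adding the polynomials and combining like terms:
(y^3*(-5) + y - 1 + y^2) + (3 + y^4*7 + y^3 - 3*y^5 + y*(-4) + y^2*3)
= y*(-3) + y^3*(-4) + y^4*7-3*y^5 + 4*y^2 + 2
5) y*(-3) + y^3*(-4) + y^4*7-3*y^5 + 4*y^2 + 2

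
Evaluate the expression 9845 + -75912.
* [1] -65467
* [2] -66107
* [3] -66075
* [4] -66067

9845 + -75912 = -66067
4) -66067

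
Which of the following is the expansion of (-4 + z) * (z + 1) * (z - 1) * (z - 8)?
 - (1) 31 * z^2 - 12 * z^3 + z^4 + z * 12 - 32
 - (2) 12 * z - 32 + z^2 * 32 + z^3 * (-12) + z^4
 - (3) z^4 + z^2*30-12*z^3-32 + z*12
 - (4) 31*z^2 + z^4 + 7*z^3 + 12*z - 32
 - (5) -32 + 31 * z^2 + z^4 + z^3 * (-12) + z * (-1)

Expanding (-4 + z) * (z + 1) * (z - 1) * (z - 8):
= 31 * z^2 - 12 * z^3 + z^4 + z * 12 - 32
1) 31 * z^2 - 12 * z^3 + z^4 + z * 12 - 32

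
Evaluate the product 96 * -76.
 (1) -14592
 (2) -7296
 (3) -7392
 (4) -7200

96 * -76 = -7296
2) -7296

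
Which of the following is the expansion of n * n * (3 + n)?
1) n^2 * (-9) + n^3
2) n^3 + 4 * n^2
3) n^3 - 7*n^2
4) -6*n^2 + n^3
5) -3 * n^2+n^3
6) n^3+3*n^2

Expanding n * n * (3 + n):
= n^3+3*n^2
6) n^3+3*n^2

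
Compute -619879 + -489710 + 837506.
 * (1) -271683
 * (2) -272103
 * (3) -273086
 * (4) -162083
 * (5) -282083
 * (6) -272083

First: -619879 + -489710 = -1109589
Then: -1109589 + 837506 = -272083
6) -272083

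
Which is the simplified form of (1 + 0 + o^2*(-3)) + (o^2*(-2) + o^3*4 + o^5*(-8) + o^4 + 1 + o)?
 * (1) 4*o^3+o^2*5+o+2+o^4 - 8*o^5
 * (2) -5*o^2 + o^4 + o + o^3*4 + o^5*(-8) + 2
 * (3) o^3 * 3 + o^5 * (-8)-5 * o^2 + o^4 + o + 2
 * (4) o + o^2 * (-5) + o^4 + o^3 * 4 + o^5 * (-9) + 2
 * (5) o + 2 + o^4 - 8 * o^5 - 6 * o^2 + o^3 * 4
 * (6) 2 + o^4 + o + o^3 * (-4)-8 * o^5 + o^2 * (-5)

Adding the polynomials and combining like terms:
(1 + 0 + o^2*(-3)) + (o^2*(-2) + o^3*4 + o^5*(-8) + o^4 + 1 + o)
= -5*o^2 + o^4 + o + o^3*4 + o^5*(-8) + 2
2) -5*o^2 + o^4 + o + o^3*4 + o^5*(-8) + 2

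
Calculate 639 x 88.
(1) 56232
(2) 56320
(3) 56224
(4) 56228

639 * 88 = 56232
1) 56232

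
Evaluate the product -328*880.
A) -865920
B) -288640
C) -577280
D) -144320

-328 * 880 = -288640
B) -288640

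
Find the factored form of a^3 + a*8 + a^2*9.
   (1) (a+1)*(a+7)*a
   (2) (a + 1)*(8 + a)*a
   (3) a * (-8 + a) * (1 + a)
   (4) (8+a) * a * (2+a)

We need to factor a^3 + a*8 + a^2*9.
The factored form is (a + 1)*(8 + a)*a.
2) (a + 1)*(8 + a)*a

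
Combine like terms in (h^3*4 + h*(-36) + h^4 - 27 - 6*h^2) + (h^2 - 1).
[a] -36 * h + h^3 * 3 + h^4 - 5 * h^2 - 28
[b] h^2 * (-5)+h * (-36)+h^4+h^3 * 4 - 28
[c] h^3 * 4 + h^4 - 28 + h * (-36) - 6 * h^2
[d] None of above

Adding the polynomials and combining like terms:
(h^3*4 + h*(-36) + h^4 - 27 - 6*h^2) + (h^2 - 1)
= h^2 * (-5)+h * (-36)+h^4+h^3 * 4 - 28
b) h^2 * (-5)+h * (-36)+h^4+h^3 * 4 - 28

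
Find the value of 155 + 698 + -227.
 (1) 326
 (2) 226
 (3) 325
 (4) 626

First: 155 + 698 = 853
Then: 853 + -227 = 626
4) 626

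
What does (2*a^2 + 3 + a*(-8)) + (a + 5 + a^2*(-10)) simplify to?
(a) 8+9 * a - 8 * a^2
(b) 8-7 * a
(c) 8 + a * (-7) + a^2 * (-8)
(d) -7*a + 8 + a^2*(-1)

Adding the polynomials and combining like terms:
(2*a^2 + 3 + a*(-8)) + (a + 5 + a^2*(-10))
= 8 + a * (-7) + a^2 * (-8)
c) 8 + a * (-7) + a^2 * (-8)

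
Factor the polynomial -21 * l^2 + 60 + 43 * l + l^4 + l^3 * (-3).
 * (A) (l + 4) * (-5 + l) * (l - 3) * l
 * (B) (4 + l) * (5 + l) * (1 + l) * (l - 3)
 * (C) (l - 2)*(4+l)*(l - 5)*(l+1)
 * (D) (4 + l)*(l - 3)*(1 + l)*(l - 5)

We need to factor -21 * l^2 + 60 + 43 * l + l^4 + l^3 * (-3).
The factored form is (4 + l)*(l - 3)*(1 + l)*(l - 5).
D) (4 + l)*(l - 3)*(1 + l)*(l - 5)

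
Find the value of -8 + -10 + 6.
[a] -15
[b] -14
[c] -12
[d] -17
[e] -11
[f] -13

First: -8 + -10 = -18
Then: -18 + 6 = -12
c) -12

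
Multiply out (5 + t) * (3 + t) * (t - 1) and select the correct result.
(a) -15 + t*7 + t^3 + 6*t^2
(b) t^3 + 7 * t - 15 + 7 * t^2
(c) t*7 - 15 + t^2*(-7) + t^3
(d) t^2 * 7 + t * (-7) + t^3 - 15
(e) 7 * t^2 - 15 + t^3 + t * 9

Expanding (5 + t) * (3 + t) * (t - 1):
= t^3 + 7 * t - 15 + 7 * t^2
b) t^3 + 7 * t - 15 + 7 * t^2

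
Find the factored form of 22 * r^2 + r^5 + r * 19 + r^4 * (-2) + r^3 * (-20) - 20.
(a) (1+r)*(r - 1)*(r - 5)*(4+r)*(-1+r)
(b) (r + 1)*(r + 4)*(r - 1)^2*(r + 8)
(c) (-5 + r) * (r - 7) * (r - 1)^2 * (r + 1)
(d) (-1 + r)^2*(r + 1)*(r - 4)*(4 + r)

We need to factor 22 * r^2 + r^5 + r * 19 + r^4 * (-2) + r^3 * (-20) - 20.
The factored form is (1+r)*(r - 1)*(r - 5)*(4+r)*(-1+r).
a) (1+r)*(r - 1)*(r - 5)*(4+r)*(-1+r)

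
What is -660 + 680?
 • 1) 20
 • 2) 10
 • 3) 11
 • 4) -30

-660 + 680 = 20
1) 20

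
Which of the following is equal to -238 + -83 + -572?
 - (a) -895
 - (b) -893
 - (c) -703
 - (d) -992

First: -238 + -83 = -321
Then: -321 + -572 = -893
b) -893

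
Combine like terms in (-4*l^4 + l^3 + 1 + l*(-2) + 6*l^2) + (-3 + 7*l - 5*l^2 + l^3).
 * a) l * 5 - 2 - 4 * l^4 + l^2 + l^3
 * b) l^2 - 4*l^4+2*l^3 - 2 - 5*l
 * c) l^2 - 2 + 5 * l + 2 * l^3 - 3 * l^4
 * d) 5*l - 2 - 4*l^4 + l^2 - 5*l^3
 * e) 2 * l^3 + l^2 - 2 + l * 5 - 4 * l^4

Adding the polynomials and combining like terms:
(-4*l^4 + l^3 + 1 + l*(-2) + 6*l^2) + (-3 + 7*l - 5*l^2 + l^3)
= 2 * l^3 + l^2 - 2 + l * 5 - 4 * l^4
e) 2 * l^3 + l^2 - 2 + l * 5 - 4 * l^4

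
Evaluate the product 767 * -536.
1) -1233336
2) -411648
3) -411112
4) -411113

767 * -536 = -411112
3) -411112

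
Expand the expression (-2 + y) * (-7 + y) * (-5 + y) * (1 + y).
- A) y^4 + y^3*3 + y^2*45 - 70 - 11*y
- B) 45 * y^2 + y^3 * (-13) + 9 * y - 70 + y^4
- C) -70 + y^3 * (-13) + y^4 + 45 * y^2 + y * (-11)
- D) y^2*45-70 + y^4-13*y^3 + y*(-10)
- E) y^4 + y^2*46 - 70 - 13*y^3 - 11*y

Expanding (-2 + y) * (-7 + y) * (-5 + y) * (1 + y):
= -70 + y^3 * (-13) + y^4 + 45 * y^2 + y * (-11)
C) -70 + y^3 * (-13) + y^4 + 45 * y^2 + y * (-11)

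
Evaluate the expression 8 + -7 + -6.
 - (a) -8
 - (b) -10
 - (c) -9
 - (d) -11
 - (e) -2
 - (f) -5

First: 8 + -7 = 1
Then: 1 + -6 = -5
f) -5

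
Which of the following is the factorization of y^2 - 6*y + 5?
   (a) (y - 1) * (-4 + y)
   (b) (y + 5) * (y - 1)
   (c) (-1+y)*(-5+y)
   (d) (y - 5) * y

We need to factor y^2 - 6*y + 5.
The factored form is (-1+y)*(-5+y).
c) (-1+y)*(-5+y)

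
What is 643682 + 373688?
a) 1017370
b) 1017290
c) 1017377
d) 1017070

643682 + 373688 = 1017370
a) 1017370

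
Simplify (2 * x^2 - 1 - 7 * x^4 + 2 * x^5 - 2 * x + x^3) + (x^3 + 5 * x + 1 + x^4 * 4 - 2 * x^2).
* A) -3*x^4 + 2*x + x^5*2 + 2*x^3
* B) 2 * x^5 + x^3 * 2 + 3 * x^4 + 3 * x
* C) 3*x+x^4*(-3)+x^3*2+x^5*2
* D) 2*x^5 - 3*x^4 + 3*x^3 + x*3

Adding the polynomials and combining like terms:
(2*x^2 - 1 - 7*x^4 + 2*x^5 - 2*x + x^3) + (x^3 + 5*x + 1 + x^4*4 - 2*x^2)
= 3*x+x^4*(-3)+x^3*2+x^5*2
C) 3*x+x^4*(-3)+x^3*2+x^5*2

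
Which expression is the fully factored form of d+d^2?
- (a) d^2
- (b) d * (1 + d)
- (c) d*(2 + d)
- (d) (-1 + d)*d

We need to factor d+d^2.
The factored form is d * (1 + d).
b) d * (1 + d)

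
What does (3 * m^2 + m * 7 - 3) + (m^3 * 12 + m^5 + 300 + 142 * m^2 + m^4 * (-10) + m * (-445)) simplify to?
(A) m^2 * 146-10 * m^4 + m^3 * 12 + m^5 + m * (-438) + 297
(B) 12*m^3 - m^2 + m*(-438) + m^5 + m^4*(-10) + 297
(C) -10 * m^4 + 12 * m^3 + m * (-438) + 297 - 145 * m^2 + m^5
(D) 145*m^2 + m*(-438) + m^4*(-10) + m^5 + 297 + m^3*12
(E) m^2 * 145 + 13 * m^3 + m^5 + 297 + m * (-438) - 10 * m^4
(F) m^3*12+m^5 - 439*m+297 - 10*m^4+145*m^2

Adding the polynomials and combining like terms:
(3*m^2 + m*7 - 3) + (m^3*12 + m^5 + 300 + 142*m^2 + m^4*(-10) + m*(-445))
= 145*m^2 + m*(-438) + m^4*(-10) + m^5 + 297 + m^3*12
D) 145*m^2 + m*(-438) + m^4*(-10) + m^5 + 297 + m^3*12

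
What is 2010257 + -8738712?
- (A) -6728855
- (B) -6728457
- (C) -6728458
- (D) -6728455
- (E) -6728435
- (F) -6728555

2010257 + -8738712 = -6728455
D) -6728455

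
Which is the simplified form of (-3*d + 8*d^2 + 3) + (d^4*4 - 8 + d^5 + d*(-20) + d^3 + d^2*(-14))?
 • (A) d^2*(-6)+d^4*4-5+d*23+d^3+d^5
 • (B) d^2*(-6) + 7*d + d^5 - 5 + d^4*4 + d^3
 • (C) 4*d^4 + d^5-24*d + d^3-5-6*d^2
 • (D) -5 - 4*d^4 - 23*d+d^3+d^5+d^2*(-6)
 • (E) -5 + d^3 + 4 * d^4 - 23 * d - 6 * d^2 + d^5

Adding the polynomials and combining like terms:
(-3*d + 8*d^2 + 3) + (d^4*4 - 8 + d^5 + d*(-20) + d^3 + d^2*(-14))
= -5 + d^3 + 4 * d^4 - 23 * d - 6 * d^2 + d^5
E) -5 + d^3 + 4 * d^4 - 23 * d - 6 * d^2 + d^5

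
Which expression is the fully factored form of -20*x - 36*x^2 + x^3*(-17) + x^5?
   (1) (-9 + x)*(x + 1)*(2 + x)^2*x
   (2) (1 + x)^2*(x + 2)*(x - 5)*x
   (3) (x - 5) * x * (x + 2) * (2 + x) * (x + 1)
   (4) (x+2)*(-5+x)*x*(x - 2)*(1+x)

We need to factor -20*x - 36*x^2 + x^3*(-17) + x^5.
The factored form is (x - 5) * x * (x + 2) * (2 + x) * (x + 1).
3) (x - 5) * x * (x + 2) * (2 + x) * (x + 1)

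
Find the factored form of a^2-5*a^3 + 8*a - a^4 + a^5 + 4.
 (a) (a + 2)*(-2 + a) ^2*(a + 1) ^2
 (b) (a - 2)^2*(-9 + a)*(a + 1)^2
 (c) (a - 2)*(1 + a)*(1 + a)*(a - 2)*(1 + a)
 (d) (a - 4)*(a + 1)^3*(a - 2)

We need to factor a^2-5*a^3 + 8*a - a^4 + a^5 + 4.
The factored form is (a - 2)*(1 + a)*(1 + a)*(a - 2)*(1 + a).
c) (a - 2)*(1 + a)*(1 + a)*(a - 2)*(1 + a)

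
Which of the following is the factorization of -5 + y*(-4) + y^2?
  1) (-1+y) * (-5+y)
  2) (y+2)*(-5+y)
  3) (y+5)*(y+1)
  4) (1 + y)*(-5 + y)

We need to factor -5 + y*(-4) + y^2.
The factored form is (1 + y)*(-5 + y).
4) (1 + y)*(-5 + y)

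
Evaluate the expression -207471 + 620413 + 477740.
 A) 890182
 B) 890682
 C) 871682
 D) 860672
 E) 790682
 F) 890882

First: -207471 + 620413 = 412942
Then: 412942 + 477740 = 890682
B) 890682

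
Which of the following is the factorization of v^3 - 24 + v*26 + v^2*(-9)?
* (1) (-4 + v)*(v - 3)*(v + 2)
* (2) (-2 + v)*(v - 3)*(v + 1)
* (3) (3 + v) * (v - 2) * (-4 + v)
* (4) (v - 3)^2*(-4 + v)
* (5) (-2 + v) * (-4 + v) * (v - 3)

We need to factor v^3 - 24 + v*26 + v^2*(-9).
The factored form is (-2 + v) * (-4 + v) * (v - 3).
5) (-2 + v) * (-4 + v) * (v - 3)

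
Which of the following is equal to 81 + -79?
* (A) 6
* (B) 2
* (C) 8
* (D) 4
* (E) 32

81 + -79 = 2
B) 2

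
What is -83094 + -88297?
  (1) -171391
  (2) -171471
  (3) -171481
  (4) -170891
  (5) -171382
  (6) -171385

-83094 + -88297 = -171391
1) -171391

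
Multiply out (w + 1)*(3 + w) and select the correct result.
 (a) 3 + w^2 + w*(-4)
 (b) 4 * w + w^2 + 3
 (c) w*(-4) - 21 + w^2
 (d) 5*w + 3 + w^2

Expanding (w + 1)*(3 + w):
= 4 * w + w^2 + 3
b) 4 * w + w^2 + 3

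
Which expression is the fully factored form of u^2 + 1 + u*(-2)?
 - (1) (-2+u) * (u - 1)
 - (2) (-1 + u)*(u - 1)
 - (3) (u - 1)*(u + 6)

We need to factor u^2 + 1 + u*(-2).
The factored form is (-1 + u)*(u - 1).
2) (-1 + u)*(u - 1)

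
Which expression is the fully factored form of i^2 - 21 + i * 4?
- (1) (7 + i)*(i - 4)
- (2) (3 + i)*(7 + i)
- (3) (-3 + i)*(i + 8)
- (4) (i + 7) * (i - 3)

We need to factor i^2 - 21 + i * 4.
The factored form is (i + 7) * (i - 3).
4) (i + 7) * (i - 3)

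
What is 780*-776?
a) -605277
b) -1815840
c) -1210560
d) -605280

780 * -776 = -605280
d) -605280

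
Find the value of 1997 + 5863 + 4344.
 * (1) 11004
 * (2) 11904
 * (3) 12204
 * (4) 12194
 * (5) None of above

First: 1997 + 5863 = 7860
Then: 7860 + 4344 = 12204
3) 12204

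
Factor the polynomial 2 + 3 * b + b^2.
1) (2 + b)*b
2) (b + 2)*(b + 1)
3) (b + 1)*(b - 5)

We need to factor 2 + 3 * b + b^2.
The factored form is (b + 2)*(b + 1).
2) (b + 2)*(b + 1)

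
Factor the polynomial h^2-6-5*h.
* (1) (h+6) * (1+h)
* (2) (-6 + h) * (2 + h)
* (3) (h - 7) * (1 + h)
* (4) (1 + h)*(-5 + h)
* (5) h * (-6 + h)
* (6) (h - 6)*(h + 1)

We need to factor h^2-6-5*h.
The factored form is (h - 6)*(h + 1).
6) (h - 6)*(h + 1)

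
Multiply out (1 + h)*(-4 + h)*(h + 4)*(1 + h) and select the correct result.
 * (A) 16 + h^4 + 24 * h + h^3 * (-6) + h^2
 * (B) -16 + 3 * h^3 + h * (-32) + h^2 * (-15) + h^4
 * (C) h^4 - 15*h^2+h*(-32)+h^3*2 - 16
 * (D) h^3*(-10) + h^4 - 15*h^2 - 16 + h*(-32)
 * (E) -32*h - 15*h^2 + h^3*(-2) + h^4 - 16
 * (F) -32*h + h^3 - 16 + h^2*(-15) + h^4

Expanding (1 + h)*(-4 + h)*(h + 4)*(1 + h):
= h^4 - 15*h^2+h*(-32)+h^3*2 - 16
C) h^4 - 15*h^2+h*(-32)+h^3*2 - 16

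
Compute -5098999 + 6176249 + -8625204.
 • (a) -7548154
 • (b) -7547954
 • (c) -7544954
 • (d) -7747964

First: -5098999 + 6176249 = 1077250
Then: 1077250 + -8625204 = -7547954
b) -7547954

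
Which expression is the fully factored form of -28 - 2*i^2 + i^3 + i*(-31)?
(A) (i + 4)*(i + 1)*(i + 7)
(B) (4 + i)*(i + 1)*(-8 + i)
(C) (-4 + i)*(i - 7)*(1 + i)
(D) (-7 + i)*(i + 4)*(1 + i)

We need to factor -28 - 2*i^2 + i^3 + i*(-31).
The factored form is (-7 + i)*(i + 4)*(1 + i).
D) (-7 + i)*(i + 4)*(1 + i)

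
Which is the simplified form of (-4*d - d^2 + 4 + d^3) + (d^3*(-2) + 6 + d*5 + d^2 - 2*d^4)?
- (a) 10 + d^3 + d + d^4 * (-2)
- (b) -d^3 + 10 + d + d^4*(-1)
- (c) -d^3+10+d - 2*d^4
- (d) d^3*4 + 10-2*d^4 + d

Adding the polynomials and combining like terms:
(-4*d - d^2 + 4 + d^3) + (d^3*(-2) + 6 + d*5 + d^2 - 2*d^4)
= -d^3+10+d - 2*d^4
c) -d^3+10+d - 2*d^4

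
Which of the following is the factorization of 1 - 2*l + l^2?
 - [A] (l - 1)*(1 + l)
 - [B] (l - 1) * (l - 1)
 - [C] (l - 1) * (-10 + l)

We need to factor 1 - 2*l + l^2.
The factored form is (l - 1) * (l - 1).
B) (l - 1) * (l - 1)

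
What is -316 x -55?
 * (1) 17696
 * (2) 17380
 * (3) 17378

-316 * -55 = 17380
2) 17380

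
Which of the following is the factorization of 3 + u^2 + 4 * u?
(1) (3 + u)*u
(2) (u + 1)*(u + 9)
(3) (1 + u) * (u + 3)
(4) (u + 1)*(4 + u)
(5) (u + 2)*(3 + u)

We need to factor 3 + u^2 + 4 * u.
The factored form is (1 + u) * (u + 3).
3) (1 + u) * (u + 3)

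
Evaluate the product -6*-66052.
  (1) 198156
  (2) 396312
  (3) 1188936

-6 * -66052 = 396312
2) 396312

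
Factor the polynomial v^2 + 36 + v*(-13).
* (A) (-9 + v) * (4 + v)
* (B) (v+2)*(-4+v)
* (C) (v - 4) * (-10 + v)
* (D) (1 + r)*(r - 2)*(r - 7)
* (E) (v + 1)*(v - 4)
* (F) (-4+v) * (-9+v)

We need to factor v^2 + 36 + v*(-13).
The factored form is (-4+v) * (-9+v).
F) (-4+v) * (-9+v)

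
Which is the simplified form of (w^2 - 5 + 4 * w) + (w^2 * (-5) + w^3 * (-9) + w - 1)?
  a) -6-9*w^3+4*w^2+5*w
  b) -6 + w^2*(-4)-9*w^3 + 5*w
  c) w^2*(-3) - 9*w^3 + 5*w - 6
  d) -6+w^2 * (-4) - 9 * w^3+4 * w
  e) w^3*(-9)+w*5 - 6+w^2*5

Adding the polynomials and combining like terms:
(w^2 - 5 + 4*w) + (w^2*(-5) + w^3*(-9) + w - 1)
= -6 + w^2*(-4)-9*w^3 + 5*w
b) -6 + w^2*(-4)-9*w^3 + 5*w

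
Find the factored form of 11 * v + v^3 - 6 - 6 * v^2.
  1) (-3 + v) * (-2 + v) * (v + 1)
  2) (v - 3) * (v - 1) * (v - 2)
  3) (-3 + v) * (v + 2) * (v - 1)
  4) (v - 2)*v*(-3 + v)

We need to factor 11 * v + v^3 - 6 - 6 * v^2.
The factored form is (v - 3) * (v - 1) * (v - 2).
2) (v - 3) * (v - 1) * (v - 2)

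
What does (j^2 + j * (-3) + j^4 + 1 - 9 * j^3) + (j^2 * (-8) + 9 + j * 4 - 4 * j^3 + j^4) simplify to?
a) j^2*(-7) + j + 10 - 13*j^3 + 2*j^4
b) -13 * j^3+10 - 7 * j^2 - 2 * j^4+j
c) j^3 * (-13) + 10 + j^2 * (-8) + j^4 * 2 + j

Adding the polynomials and combining like terms:
(j^2 + j*(-3) + j^4 + 1 - 9*j^3) + (j^2*(-8) + 9 + j*4 - 4*j^3 + j^4)
= j^2*(-7) + j + 10 - 13*j^3 + 2*j^4
a) j^2*(-7) + j + 10 - 13*j^3 + 2*j^4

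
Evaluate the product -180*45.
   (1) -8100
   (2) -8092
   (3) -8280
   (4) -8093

-180 * 45 = -8100
1) -8100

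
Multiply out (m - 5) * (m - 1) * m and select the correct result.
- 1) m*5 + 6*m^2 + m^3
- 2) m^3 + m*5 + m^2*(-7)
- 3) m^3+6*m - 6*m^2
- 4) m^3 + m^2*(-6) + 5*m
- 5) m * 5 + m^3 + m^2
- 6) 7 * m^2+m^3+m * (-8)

Expanding (m - 5) * (m - 1) * m:
= m^3 + m^2*(-6) + 5*m
4) m^3 + m^2*(-6) + 5*m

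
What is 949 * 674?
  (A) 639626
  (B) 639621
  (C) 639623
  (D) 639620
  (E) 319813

949 * 674 = 639626
A) 639626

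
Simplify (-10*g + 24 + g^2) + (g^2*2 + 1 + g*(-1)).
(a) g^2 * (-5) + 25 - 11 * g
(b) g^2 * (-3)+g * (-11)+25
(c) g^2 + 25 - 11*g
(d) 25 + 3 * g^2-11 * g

Adding the polynomials and combining like terms:
(-10*g + 24 + g^2) + (g^2*2 + 1 + g*(-1))
= 25 + 3 * g^2-11 * g
d) 25 + 3 * g^2-11 * g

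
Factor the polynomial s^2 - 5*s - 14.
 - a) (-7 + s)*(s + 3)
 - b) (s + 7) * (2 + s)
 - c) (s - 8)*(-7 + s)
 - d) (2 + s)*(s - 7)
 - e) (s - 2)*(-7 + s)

We need to factor s^2 - 5*s - 14.
The factored form is (2 + s)*(s - 7).
d) (2 + s)*(s - 7)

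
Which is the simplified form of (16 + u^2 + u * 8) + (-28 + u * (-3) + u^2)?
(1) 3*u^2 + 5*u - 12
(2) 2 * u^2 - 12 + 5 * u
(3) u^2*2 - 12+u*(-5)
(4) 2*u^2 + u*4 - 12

Adding the polynomials and combining like terms:
(16 + u^2 + u*8) + (-28 + u*(-3) + u^2)
= 2 * u^2 - 12 + 5 * u
2) 2 * u^2 - 12 + 5 * u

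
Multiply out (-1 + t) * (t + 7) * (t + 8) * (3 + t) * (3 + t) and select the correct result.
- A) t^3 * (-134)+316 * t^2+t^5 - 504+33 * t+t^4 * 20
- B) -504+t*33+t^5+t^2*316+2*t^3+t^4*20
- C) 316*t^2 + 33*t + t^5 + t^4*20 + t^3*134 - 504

Expanding (-1 + t) * (t + 7) * (t + 8) * (3 + t) * (3 + t):
= 316*t^2 + 33*t + t^5 + t^4*20 + t^3*134 - 504
C) 316*t^2 + 33*t + t^5 + t^4*20 + t^3*134 - 504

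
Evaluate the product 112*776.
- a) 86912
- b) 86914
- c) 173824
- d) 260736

112 * 776 = 86912
a) 86912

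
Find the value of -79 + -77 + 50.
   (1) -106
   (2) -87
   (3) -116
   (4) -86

First: -79 + -77 = -156
Then: -156 + 50 = -106
1) -106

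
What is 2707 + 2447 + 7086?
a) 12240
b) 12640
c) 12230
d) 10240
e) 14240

First: 2707 + 2447 = 5154
Then: 5154 + 7086 = 12240
a) 12240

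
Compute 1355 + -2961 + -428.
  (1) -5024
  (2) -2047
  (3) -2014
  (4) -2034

First: 1355 + -2961 = -1606
Then: -1606 + -428 = -2034
4) -2034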